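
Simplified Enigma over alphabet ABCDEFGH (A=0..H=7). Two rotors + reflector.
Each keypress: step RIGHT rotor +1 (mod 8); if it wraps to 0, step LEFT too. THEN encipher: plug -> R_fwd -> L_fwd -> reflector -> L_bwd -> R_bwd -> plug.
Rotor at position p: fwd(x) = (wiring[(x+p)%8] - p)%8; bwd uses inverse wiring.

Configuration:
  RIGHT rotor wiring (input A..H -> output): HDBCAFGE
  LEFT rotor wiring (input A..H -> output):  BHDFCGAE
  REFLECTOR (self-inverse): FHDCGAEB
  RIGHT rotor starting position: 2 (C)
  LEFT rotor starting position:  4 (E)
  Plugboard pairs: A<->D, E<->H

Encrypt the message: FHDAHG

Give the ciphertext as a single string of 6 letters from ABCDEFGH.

Char 1 ('F'): step: R->3, L=4; F->plug->F->R->E->L->F->refl->A->L'->D->R'->D->plug->A
Char 2 ('H'): step: R->4, L=4; H->plug->E->R->D->L->A->refl->F->L'->E->R'->A->plug->D
Char 3 ('D'): step: R->5, L=4; D->plug->A->R->A->L->G->refl->E->L'->C->R'->D->plug->A
Char 4 ('A'): step: R->6, L=4; A->plug->D->R->F->L->D->refl->C->L'->B->R'->C->plug->C
Char 5 ('H'): step: R->7, L=4; H->plug->E->R->D->L->A->refl->F->L'->E->R'->C->plug->C
Char 6 ('G'): step: R->0, L->5 (L advanced); G->plug->G->R->G->L->A->refl->F->L'->H->R'->A->plug->D

Answer: ADACCD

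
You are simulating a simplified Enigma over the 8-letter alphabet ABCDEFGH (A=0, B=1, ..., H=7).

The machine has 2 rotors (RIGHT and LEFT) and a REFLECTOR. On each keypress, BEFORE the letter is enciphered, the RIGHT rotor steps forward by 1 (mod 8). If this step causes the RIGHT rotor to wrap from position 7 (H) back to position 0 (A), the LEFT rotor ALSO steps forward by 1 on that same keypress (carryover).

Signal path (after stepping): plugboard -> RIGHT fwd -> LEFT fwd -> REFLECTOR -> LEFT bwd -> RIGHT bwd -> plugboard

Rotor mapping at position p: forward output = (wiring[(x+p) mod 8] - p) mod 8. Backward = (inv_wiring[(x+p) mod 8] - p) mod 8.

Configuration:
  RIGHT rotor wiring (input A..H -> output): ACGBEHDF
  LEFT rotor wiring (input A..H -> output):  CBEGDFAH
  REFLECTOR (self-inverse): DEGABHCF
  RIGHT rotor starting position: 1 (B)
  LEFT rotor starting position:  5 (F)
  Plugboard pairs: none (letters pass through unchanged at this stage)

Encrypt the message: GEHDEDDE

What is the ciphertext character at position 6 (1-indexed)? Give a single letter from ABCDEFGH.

Char 1 ('G'): step: R->2, L=5; G->plug->G->R->G->L->B->refl->E->L'->E->R'->A->plug->A
Char 2 ('E'): step: R->3, L=5; E->plug->E->R->C->L->C->refl->G->L'->H->R'->G->plug->G
Char 3 ('H'): step: R->4, L=5; H->plug->H->R->F->L->H->refl->F->L'->D->R'->B->plug->B
Char 4 ('D'): step: R->5, L=5; D->plug->D->R->D->L->F->refl->H->L'->F->R'->E->plug->E
Char 5 ('E'): step: R->6, L=5; E->plug->E->R->A->L->A->refl->D->L'->B->R'->H->plug->H
Char 6 ('D'): step: R->7, L=5; D->plug->D->R->H->L->G->refl->C->L'->C->R'->E->plug->E

E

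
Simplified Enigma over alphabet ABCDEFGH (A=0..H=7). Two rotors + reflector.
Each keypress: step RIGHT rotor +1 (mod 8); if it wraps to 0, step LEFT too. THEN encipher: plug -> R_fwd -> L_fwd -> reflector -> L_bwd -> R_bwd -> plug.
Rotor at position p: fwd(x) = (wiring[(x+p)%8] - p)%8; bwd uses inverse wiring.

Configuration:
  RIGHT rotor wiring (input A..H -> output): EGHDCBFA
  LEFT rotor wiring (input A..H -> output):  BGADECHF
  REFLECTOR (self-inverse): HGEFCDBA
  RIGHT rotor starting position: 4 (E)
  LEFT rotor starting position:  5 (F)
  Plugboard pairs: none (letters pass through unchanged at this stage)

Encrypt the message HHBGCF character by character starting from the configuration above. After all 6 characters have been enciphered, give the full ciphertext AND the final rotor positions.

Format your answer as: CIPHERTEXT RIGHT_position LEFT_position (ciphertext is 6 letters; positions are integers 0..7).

Char 1 ('H'): step: R->5, L=5; H->plug->H->R->F->L->D->refl->F->L'->A->R'->B->plug->B
Char 2 ('H'): step: R->6, L=5; H->plug->H->R->D->L->E->refl->C->L'->B->R'->E->plug->E
Char 3 ('B'): step: R->7, L=5; B->plug->B->R->F->L->D->refl->F->L'->A->R'->D->plug->D
Char 4 ('G'): step: R->0, L->6 (L advanced); G->plug->G->R->F->L->F->refl->D->L'->C->R'->E->plug->E
Char 5 ('C'): step: R->1, L=6; C->plug->C->R->C->L->D->refl->F->L'->F->R'->A->plug->A
Char 6 ('F'): step: R->2, L=6; F->plug->F->R->G->L->G->refl->B->L'->A->R'->C->plug->C
Final: ciphertext=BEDEAC, RIGHT=2, LEFT=6

Answer: BEDEAC 2 6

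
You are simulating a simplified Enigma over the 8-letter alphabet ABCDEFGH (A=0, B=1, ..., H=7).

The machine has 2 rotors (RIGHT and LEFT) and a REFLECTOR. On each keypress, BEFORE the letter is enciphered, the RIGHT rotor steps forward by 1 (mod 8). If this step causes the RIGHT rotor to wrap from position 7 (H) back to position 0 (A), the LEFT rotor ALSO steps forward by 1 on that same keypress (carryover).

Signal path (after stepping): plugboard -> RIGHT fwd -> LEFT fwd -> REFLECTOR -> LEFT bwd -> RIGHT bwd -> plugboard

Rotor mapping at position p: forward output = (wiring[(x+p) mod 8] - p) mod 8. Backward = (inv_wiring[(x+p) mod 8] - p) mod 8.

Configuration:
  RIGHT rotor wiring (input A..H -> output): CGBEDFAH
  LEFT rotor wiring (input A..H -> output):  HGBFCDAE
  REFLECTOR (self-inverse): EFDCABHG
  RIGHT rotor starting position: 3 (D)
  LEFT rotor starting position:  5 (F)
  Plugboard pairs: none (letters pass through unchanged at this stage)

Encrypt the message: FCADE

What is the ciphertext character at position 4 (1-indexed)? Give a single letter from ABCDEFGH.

Char 1 ('F'): step: R->4, L=5; F->plug->F->R->C->L->H->refl->G->L'->A->R'->H->plug->H
Char 2 ('C'): step: R->5, L=5; C->plug->C->R->C->L->H->refl->G->L'->A->R'->A->plug->A
Char 3 ('A'): step: R->6, L=5; A->plug->A->R->C->L->H->refl->G->L'->A->R'->D->plug->D
Char 4 ('D'): step: R->7, L=5; D->plug->D->R->C->L->H->refl->G->L'->A->R'->A->plug->A

A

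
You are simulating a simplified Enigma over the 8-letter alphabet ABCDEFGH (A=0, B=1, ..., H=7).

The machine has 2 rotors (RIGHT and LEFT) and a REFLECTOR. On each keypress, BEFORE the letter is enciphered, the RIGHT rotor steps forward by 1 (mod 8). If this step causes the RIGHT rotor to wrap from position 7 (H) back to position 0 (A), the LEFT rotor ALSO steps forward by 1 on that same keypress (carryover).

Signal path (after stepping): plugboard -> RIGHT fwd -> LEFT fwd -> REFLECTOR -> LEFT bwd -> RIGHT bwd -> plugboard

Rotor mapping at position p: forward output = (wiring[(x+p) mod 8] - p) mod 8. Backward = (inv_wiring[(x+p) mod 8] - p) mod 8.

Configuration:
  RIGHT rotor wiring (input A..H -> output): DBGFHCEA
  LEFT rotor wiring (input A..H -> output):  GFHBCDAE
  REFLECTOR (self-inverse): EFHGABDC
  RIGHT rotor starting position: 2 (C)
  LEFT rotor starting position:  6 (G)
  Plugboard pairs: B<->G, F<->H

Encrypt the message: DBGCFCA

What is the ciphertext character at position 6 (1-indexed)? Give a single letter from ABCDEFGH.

Char 1 ('D'): step: R->3, L=6; D->plug->D->R->B->L->G->refl->D->L'->F->R'->E->plug->E
Char 2 ('B'): step: R->4, L=6; B->plug->G->R->C->L->A->refl->E->L'->G->R'->B->plug->G
Char 3 ('G'): step: R->5, L=6; G->plug->B->R->H->L->F->refl->B->L'->E->R'->E->plug->E
Char 4 ('C'): step: R->6, L=6; C->plug->C->R->F->L->D->refl->G->L'->B->R'->G->plug->B
Char 5 ('F'): step: R->7, L=6; F->plug->H->R->F->L->D->refl->G->L'->B->R'->A->plug->A
Char 6 ('C'): step: R->0, L->7 (L advanced); C->plug->C->R->G->L->E->refl->A->L'->D->R'->A->plug->A

A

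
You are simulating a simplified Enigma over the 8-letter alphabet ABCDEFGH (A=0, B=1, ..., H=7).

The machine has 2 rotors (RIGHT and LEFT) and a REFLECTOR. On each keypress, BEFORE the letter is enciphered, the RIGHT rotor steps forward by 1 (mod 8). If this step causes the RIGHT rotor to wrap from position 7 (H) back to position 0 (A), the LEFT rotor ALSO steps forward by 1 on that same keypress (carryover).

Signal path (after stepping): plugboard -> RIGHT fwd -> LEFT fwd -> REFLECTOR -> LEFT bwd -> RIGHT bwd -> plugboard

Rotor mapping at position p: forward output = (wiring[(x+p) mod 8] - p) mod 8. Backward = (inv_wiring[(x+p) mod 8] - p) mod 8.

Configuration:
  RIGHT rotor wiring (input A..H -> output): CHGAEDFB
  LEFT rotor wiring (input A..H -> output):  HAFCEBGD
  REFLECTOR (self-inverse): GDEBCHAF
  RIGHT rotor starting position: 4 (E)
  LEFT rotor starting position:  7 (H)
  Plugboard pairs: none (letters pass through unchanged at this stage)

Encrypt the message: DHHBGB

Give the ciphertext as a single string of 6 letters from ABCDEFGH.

Answer: HACGED

Derivation:
Char 1 ('D'): step: R->5, L=7; D->plug->D->R->F->L->F->refl->H->L'->H->R'->H->plug->H
Char 2 ('H'): step: R->6, L=7; H->plug->H->R->F->L->F->refl->H->L'->H->R'->A->plug->A
Char 3 ('H'): step: R->7, L=7; H->plug->H->R->G->L->C->refl->E->L'->A->R'->C->plug->C
Char 4 ('B'): step: R->0, L->0 (L advanced); B->plug->B->R->H->L->D->refl->B->L'->F->R'->G->plug->G
Char 5 ('G'): step: R->1, L=0; G->plug->G->R->A->L->H->refl->F->L'->C->R'->E->plug->E
Char 6 ('B'): step: R->2, L=0; B->plug->B->R->G->L->G->refl->A->L'->B->R'->D->plug->D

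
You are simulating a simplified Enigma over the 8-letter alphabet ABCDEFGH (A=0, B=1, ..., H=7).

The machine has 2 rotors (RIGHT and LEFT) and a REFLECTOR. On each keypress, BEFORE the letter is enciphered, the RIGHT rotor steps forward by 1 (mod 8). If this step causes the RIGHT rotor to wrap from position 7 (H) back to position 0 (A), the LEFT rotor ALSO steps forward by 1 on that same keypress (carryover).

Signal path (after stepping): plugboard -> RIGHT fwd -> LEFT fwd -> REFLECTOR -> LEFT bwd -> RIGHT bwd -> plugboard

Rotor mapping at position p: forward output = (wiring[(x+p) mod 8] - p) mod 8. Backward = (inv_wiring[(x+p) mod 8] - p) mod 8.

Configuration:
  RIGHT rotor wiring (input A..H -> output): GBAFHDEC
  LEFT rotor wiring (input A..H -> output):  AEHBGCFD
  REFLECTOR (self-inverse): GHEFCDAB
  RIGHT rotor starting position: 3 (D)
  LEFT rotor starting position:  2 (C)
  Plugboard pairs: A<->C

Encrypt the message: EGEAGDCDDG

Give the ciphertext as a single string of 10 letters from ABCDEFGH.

Char 1 ('E'): step: R->4, L=2; E->plug->E->R->C->L->E->refl->C->L'->H->R'->B->plug->B
Char 2 ('G'): step: R->5, L=2; G->plug->G->R->A->L->F->refl->D->L'->E->R'->E->plug->E
Char 3 ('E'): step: R->6, L=2; E->plug->E->R->C->L->E->refl->C->L'->H->R'->F->plug->F
Char 4 ('A'): step: R->7, L=2; A->plug->C->R->C->L->E->refl->C->L'->H->R'->B->plug->B
Char 5 ('G'): step: R->0, L->3 (L advanced); G->plug->G->R->E->L->A->refl->G->L'->A->R'->C->plug->A
Char 6 ('D'): step: R->1, L=3; D->plug->D->R->G->L->B->refl->H->L'->C->R'->E->plug->E
Char 7 ('C'): step: R->2, L=3; C->plug->A->R->G->L->B->refl->H->L'->C->R'->E->plug->E
Char 8 ('D'): step: R->3, L=3; D->plug->D->R->B->L->D->refl->F->L'->F->R'->H->plug->H
Char 9 ('D'): step: R->4, L=3; D->plug->D->R->G->L->B->refl->H->L'->C->R'->E->plug->E
Char 10 ('G'): step: R->5, L=3; G->plug->G->R->A->L->G->refl->A->L'->E->R'->E->plug->E

Answer: BEFBAEEHEE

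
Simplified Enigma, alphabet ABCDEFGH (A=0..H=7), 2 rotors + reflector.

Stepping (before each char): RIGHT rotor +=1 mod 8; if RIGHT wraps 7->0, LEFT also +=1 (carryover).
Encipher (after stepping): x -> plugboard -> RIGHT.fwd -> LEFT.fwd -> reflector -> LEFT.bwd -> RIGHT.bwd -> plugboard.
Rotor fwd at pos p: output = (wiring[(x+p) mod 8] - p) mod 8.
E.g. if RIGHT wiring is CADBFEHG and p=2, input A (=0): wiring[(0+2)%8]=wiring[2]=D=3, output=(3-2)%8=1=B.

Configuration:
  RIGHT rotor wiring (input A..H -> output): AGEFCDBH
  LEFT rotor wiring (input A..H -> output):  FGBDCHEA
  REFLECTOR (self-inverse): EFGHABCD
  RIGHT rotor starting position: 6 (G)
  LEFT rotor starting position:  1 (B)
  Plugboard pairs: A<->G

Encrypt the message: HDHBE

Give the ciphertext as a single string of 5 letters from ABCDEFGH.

Answer: ACEDF

Derivation:
Char 1 ('H'): step: R->7, L=1; H->plug->H->R->C->L->C->refl->G->L'->E->R'->G->plug->A
Char 2 ('D'): step: R->0, L->2 (L advanced); D->plug->D->R->F->L->G->refl->C->L'->E->R'->C->plug->C
Char 3 ('H'): step: R->1, L=2; H->plug->H->R->H->L->E->refl->A->L'->C->R'->E->plug->E
Char 4 ('B'): step: R->2, L=2; B->plug->B->R->D->L->F->refl->B->L'->B->R'->D->plug->D
Char 5 ('E'): step: R->3, L=2; E->plug->E->R->E->L->C->refl->G->L'->F->R'->F->plug->F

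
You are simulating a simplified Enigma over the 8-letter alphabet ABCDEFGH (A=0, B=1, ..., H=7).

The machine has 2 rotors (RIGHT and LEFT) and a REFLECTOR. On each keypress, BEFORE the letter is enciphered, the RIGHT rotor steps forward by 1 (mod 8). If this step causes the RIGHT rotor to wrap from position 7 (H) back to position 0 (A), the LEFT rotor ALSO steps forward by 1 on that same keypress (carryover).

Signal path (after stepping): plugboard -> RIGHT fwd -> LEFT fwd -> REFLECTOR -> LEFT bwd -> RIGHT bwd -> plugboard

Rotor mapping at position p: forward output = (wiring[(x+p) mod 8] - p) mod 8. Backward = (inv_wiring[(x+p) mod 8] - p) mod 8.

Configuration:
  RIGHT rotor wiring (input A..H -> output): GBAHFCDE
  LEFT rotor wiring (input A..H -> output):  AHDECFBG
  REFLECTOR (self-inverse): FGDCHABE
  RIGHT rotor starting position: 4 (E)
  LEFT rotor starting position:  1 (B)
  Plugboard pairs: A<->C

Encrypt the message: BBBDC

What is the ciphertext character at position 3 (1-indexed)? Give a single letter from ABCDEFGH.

Char 1 ('B'): step: R->5, L=1; B->plug->B->R->G->L->F->refl->A->L'->F->R'->A->plug->C
Char 2 ('B'): step: R->6, L=1; B->plug->B->R->G->L->F->refl->A->L'->F->R'->A->plug->C
Char 3 ('B'): step: R->7, L=1; B->plug->B->R->H->L->H->refl->E->L'->E->R'->H->plug->H

H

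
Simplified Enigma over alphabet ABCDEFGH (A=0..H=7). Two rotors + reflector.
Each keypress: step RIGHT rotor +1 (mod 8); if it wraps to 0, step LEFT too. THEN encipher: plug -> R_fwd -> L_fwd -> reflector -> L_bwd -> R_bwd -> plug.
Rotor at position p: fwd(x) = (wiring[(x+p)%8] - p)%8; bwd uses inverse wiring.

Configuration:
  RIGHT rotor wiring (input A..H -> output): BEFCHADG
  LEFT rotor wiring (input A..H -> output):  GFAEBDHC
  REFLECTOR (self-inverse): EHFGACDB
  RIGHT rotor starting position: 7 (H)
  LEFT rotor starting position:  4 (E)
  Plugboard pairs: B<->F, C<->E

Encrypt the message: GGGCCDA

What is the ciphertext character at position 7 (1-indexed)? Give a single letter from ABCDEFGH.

Char 1 ('G'): step: R->0, L->5 (L advanced); G->plug->G->R->D->L->B->refl->H->L'->G->R'->H->plug->H
Char 2 ('G'): step: R->1, L=5; G->plug->G->R->F->L->D->refl->G->L'->A->R'->H->plug->H
Char 3 ('G'): step: R->2, L=5; G->plug->G->R->H->L->E->refl->A->L'->E->R'->F->plug->B
Char 4 ('C'): step: R->3, L=5; C->plug->E->R->D->L->B->refl->H->L'->G->R'->F->plug->B
Char 5 ('C'): step: R->4, L=5; C->plug->E->R->F->L->D->refl->G->L'->A->R'->F->plug->B
Char 6 ('D'): step: R->5, L=5; D->plug->D->R->E->L->A->refl->E->L'->H->R'->E->plug->C
Char 7 ('A'): step: R->6, L=5; A->plug->A->R->F->L->D->refl->G->L'->A->R'->B->plug->F

F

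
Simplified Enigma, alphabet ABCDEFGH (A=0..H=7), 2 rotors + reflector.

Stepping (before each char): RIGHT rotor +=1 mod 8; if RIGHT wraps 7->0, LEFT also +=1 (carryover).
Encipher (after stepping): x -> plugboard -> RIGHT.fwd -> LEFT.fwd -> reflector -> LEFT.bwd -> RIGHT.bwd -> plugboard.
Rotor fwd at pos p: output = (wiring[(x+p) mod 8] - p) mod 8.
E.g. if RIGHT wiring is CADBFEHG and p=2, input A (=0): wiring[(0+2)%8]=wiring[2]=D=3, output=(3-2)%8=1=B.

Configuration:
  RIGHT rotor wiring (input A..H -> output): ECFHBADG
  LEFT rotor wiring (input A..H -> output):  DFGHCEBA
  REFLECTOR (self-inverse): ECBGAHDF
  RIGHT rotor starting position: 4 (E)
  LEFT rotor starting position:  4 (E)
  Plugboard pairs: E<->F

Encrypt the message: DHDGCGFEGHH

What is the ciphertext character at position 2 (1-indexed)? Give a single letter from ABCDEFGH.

Char 1 ('D'): step: R->5, L=4; D->plug->D->R->H->L->D->refl->G->L'->A->R'->F->plug->E
Char 2 ('H'): step: R->6, L=4; H->plug->H->R->C->L->F->refl->H->L'->E->R'->D->plug->D

D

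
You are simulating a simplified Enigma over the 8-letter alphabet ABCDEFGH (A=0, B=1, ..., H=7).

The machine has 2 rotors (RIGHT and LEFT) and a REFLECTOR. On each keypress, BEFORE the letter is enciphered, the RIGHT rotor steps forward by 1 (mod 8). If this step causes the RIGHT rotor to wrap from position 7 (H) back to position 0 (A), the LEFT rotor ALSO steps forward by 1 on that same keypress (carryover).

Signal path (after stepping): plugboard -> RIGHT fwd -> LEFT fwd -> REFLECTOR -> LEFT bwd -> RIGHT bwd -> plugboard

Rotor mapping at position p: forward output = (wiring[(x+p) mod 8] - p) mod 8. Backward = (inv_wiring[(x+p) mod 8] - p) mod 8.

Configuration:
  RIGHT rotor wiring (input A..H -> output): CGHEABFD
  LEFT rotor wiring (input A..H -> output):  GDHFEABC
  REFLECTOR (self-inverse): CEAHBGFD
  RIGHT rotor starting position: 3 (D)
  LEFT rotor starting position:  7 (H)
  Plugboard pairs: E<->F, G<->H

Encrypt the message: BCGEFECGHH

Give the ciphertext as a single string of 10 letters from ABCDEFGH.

Answer: AEADGBGCGD

Derivation:
Char 1 ('B'): step: R->4, L=7; B->plug->B->R->F->L->F->refl->G->L'->E->R'->A->plug->A
Char 2 ('C'): step: R->5, L=7; C->plug->C->R->G->L->B->refl->E->L'->C->R'->F->plug->E
Char 3 ('G'): step: R->6, L=7; G->plug->H->R->D->L->A->refl->C->L'->H->R'->A->plug->A
Char 4 ('E'): step: R->7, L=7; E->plug->F->R->B->L->H->refl->D->L'->A->R'->D->plug->D
Char 5 ('F'): step: R->0, L->0 (L advanced); F->plug->E->R->A->L->G->refl->F->L'->D->R'->H->plug->G
Char 6 ('E'): step: R->1, L=0; E->plug->F->R->E->L->E->refl->B->L'->G->R'->B->plug->B
Char 7 ('C'): step: R->2, L=0; C->plug->C->R->G->L->B->refl->E->L'->E->R'->H->plug->G
Char 8 ('G'): step: R->3, L=0; G->plug->H->R->E->L->E->refl->B->L'->G->R'->C->plug->C
Char 9 ('H'): step: R->4, L=0; H->plug->G->R->D->L->F->refl->G->L'->A->R'->H->plug->G
Char 10 ('H'): step: R->5, L=0; H->plug->G->R->H->L->C->refl->A->L'->F->R'->D->plug->D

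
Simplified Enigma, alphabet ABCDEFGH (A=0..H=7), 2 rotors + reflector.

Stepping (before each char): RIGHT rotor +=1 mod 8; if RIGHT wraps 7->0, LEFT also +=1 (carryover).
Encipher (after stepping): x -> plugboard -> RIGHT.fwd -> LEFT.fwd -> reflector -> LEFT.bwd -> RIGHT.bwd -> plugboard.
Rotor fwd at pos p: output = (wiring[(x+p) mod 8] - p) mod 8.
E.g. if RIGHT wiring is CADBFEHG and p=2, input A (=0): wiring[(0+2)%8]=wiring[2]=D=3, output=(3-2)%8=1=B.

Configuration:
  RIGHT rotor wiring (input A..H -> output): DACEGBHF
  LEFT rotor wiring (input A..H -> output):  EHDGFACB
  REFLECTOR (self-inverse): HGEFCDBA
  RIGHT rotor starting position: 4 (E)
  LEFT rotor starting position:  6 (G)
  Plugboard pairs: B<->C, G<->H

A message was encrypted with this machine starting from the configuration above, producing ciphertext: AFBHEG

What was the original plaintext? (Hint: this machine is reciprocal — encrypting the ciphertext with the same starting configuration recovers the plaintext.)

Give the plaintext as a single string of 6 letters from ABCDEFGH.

Answer: GBCFBE

Derivation:
Char 1 ('A'): step: R->5, L=6; A->plug->A->R->E->L->F->refl->D->L'->B->R'->H->plug->G
Char 2 ('F'): step: R->6, L=6; F->plug->F->R->G->L->H->refl->A->L'->F->R'->C->plug->B
Char 3 ('B'): step: R->7, L=6; B->plug->C->R->B->L->D->refl->F->L'->E->R'->B->plug->C
Char 4 ('H'): step: R->0, L->7 (L advanced); H->plug->G->R->H->L->D->refl->F->L'->B->R'->F->plug->F
Char 5 ('E'): step: R->1, L=7; E->plug->E->R->A->L->C->refl->E->L'->D->R'->C->plug->B
Char 6 ('G'): step: R->2, L=7; G->plug->H->R->G->L->B->refl->G->L'->F->R'->E->plug->E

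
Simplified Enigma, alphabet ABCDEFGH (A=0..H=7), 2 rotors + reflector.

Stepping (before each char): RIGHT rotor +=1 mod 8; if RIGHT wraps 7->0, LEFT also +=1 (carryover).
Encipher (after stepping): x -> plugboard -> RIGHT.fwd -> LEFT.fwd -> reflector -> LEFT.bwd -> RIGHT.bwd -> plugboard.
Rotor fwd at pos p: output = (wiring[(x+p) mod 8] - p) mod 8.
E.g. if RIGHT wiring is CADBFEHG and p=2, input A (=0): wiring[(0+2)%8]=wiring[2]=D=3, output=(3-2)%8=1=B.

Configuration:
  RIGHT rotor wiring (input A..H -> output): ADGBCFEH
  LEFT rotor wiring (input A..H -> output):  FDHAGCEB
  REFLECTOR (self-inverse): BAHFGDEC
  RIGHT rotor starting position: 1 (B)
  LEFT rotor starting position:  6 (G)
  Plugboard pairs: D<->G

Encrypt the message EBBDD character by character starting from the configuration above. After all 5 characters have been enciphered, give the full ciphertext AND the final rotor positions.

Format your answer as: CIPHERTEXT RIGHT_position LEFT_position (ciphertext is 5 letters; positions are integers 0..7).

Answer: FDGEA 6 6

Derivation:
Char 1 ('E'): step: R->2, L=6; E->plug->E->R->C->L->H->refl->C->L'->F->R'->F->plug->F
Char 2 ('B'): step: R->3, L=6; B->plug->B->R->H->L->E->refl->G->L'->A->R'->G->plug->D
Char 3 ('B'): step: R->4, L=6; B->plug->B->R->B->L->D->refl->F->L'->D->R'->D->plug->G
Char 4 ('D'): step: R->5, L=6; D->plug->G->R->E->L->B->refl->A->L'->G->R'->E->plug->E
Char 5 ('D'): step: R->6, L=6; D->plug->G->R->E->L->B->refl->A->L'->G->R'->A->plug->A
Final: ciphertext=FDGEA, RIGHT=6, LEFT=6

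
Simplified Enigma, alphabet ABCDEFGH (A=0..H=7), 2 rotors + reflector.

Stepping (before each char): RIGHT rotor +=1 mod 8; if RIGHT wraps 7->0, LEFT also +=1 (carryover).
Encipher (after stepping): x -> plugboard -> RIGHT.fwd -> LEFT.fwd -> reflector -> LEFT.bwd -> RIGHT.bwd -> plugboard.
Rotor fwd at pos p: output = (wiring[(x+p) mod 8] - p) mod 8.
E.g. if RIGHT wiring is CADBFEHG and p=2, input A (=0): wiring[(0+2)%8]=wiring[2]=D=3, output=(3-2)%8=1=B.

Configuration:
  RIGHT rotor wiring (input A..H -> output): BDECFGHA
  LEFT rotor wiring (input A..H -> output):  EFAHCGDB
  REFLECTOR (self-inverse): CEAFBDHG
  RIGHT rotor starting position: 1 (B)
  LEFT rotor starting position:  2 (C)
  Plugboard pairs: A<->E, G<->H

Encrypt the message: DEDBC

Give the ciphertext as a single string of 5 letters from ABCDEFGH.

Answer: CGCAF

Derivation:
Char 1 ('D'): step: R->2, L=2; D->plug->D->R->E->L->B->refl->E->L'->D->R'->C->plug->C
Char 2 ('E'): step: R->3, L=2; E->plug->A->R->H->L->D->refl->F->L'->B->R'->H->plug->G
Char 3 ('D'): step: R->4, L=2; D->plug->D->R->E->L->B->refl->E->L'->D->R'->C->plug->C
Char 4 ('B'): step: R->5, L=2; B->plug->B->R->C->L->A->refl->C->L'->G->R'->E->plug->A
Char 5 ('C'): step: R->6, L=2; C->plug->C->R->D->L->E->refl->B->L'->E->R'->F->plug->F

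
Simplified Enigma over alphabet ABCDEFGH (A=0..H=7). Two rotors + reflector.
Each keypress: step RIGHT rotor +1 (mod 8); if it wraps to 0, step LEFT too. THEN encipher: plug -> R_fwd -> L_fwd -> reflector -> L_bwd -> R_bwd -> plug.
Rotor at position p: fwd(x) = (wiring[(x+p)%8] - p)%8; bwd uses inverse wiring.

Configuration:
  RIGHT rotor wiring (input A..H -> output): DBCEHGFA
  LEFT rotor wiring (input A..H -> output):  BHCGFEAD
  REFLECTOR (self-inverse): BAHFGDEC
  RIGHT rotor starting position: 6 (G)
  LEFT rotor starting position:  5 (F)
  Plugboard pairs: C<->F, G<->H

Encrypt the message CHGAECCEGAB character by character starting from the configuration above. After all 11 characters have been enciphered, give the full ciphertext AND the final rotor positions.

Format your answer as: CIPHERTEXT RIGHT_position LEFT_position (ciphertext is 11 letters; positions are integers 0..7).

Answer: BABCFAFACCC 1 7

Derivation:
Char 1 ('C'): step: R->7, L=5; C->plug->F->R->A->L->H->refl->C->L'->E->R'->B->plug->B
Char 2 ('H'): step: R->0, L->6 (L advanced); H->plug->G->R->F->L->A->refl->B->L'->D->R'->A->plug->A
Char 3 ('G'): step: R->1, L=6; G->plug->H->R->C->L->D->refl->F->L'->B->R'->B->plug->B
Char 4 ('A'): step: R->2, L=6; A->plug->A->R->A->L->C->refl->H->L'->G->R'->F->plug->C
Char 5 ('E'): step: R->3, L=6; E->plug->E->R->F->L->A->refl->B->L'->D->R'->C->plug->F
Char 6 ('C'): step: R->4, L=6; C->plug->F->R->F->L->A->refl->B->L'->D->R'->A->plug->A
Char 7 ('C'): step: R->5, L=6; C->plug->F->R->F->L->A->refl->B->L'->D->R'->C->plug->F
Char 8 ('E'): step: R->6, L=6; E->plug->E->R->E->L->E->refl->G->L'->H->R'->A->plug->A
Char 9 ('G'): step: R->7, L=6; G->plug->H->R->G->L->H->refl->C->L'->A->R'->F->plug->C
Char 10 ('A'): step: R->0, L->7 (L advanced); A->plug->A->R->D->L->D->refl->F->L'->G->R'->F->plug->C
Char 11 ('B'): step: R->1, L=7; B->plug->B->R->B->L->C->refl->H->L'->E->R'->F->plug->C
Final: ciphertext=BABCFAFACCC, RIGHT=1, LEFT=7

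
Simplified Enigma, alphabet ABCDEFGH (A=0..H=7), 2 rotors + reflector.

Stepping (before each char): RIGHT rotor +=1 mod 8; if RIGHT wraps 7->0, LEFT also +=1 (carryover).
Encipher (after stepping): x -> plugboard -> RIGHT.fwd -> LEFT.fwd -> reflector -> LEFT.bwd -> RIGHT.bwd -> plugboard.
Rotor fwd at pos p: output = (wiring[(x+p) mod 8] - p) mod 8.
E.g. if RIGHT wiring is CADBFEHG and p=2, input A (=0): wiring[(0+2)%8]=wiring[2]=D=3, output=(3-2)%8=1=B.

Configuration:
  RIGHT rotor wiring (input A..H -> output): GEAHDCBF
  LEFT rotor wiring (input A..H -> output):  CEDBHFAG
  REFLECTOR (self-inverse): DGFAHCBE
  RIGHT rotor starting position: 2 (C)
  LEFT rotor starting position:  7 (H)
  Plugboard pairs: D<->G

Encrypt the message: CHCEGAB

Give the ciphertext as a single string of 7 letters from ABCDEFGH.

Answer: GFFHCFA

Derivation:
Char 1 ('C'): step: R->3, L=7; C->plug->C->R->H->L->B->refl->G->L'->G->R'->D->plug->G
Char 2 ('H'): step: R->4, L=7; H->plug->H->R->D->L->E->refl->H->L'->A->R'->F->plug->F
Char 3 ('C'): step: R->5, L=7; C->plug->C->R->A->L->H->refl->E->L'->D->R'->F->plug->F
Char 4 ('E'): step: R->6, L=7; E->plug->E->R->C->L->F->refl->C->L'->E->R'->H->plug->H
Char 5 ('G'): step: R->7, L=7; G->plug->D->R->B->L->D->refl->A->L'->F->R'->C->plug->C
Char 6 ('A'): step: R->0, L->0 (L advanced); A->plug->A->R->G->L->A->refl->D->L'->C->R'->F->plug->F
Char 7 ('B'): step: R->1, L=0; B->plug->B->R->H->L->G->refl->B->L'->D->R'->A->plug->A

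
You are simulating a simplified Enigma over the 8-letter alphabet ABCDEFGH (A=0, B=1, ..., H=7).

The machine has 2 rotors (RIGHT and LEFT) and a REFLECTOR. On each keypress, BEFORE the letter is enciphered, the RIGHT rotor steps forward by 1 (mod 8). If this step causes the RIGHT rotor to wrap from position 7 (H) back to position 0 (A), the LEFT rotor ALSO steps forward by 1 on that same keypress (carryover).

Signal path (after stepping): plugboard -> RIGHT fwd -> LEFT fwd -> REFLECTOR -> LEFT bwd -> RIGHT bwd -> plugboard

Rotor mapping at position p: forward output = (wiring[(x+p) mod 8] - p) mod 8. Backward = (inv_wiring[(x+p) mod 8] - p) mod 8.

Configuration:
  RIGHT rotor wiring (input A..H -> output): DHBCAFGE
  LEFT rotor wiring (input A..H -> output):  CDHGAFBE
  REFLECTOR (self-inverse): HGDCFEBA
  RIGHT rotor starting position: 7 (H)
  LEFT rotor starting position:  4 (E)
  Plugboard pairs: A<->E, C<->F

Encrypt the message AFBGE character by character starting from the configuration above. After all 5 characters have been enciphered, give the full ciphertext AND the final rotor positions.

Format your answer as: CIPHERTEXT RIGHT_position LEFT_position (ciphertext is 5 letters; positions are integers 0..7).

Char 1 ('A'): step: R->0, L->5 (L advanced); A->plug->E->R->A->L->A->refl->H->L'->C->R'->D->plug->D
Char 2 ('F'): step: R->1, L=5; F->plug->C->R->B->L->E->refl->F->L'->D->R'->G->plug->G
Char 3 ('B'): step: R->2, L=5; B->plug->B->R->A->L->A->refl->H->L'->C->R'->F->plug->C
Char 4 ('G'): step: R->3, L=5; G->plug->G->R->E->L->G->refl->B->L'->G->R'->H->plug->H
Char 5 ('E'): step: R->4, L=5; E->plug->A->R->E->L->G->refl->B->L'->G->R'->H->plug->H
Final: ciphertext=DGCHH, RIGHT=4, LEFT=5

Answer: DGCHH 4 5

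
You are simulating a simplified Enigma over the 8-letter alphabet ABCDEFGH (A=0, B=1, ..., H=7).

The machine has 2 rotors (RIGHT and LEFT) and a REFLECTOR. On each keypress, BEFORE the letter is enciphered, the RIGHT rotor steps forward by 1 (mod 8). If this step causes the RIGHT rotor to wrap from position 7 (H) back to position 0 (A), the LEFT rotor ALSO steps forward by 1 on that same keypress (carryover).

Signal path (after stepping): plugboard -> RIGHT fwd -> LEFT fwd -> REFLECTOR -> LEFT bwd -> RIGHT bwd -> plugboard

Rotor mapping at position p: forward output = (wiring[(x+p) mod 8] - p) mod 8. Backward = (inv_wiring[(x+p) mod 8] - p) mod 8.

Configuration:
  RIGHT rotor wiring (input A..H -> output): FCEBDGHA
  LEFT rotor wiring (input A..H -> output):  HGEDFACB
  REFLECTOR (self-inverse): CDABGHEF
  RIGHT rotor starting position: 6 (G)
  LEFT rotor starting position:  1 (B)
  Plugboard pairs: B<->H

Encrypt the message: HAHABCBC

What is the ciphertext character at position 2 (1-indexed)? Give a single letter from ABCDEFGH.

Char 1 ('H'): step: R->7, L=1; H->plug->B->R->G->L->A->refl->C->L'->C->R'->E->plug->E
Char 2 ('A'): step: R->0, L->2 (L advanced); A->plug->A->R->F->L->H->refl->F->L'->G->R'->F->plug->F

F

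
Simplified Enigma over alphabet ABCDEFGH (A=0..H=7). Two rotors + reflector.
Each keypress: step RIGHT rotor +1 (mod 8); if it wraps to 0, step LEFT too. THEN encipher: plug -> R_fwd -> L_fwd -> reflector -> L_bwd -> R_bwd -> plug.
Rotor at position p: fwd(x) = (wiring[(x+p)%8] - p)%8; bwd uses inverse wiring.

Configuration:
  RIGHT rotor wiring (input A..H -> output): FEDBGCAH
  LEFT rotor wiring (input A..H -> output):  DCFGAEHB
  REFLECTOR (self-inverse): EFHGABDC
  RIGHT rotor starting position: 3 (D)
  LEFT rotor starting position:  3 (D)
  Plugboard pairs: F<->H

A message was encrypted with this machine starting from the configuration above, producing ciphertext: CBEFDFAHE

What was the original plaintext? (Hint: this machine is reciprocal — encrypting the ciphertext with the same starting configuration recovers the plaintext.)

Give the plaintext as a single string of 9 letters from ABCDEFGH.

Char 1 ('C'): step: R->4, L=3; C->plug->C->R->E->L->G->refl->D->L'->A->R'->F->plug->H
Char 2 ('B'): step: R->5, L=3; B->plug->B->R->D->L->E->refl->A->L'->F->R'->A->plug->A
Char 3 ('E'): step: R->6, L=3; E->plug->E->R->F->L->A->refl->E->L'->D->R'->F->plug->H
Char 4 ('F'): step: R->7, L=3; F->plug->H->R->B->L->F->refl->B->L'->C->R'->E->plug->E
Char 5 ('D'): step: R->0, L->4 (L advanced); D->plug->D->R->B->L->A->refl->E->L'->A->R'->G->plug->G
Char 6 ('F'): step: R->1, L=4; F->plug->H->R->E->L->H->refl->C->L'->H->R'->F->plug->H
Char 7 ('A'): step: R->2, L=4; A->plug->A->R->B->L->A->refl->E->L'->A->R'->D->plug->D
Char 8 ('H'): step: R->3, L=4; H->plug->F->R->C->L->D->refl->G->L'->F->R'->D->plug->D
Char 9 ('E'): step: R->4, L=4; E->plug->E->R->B->L->A->refl->E->L'->A->R'->F->plug->H

Answer: HAHEGHDDH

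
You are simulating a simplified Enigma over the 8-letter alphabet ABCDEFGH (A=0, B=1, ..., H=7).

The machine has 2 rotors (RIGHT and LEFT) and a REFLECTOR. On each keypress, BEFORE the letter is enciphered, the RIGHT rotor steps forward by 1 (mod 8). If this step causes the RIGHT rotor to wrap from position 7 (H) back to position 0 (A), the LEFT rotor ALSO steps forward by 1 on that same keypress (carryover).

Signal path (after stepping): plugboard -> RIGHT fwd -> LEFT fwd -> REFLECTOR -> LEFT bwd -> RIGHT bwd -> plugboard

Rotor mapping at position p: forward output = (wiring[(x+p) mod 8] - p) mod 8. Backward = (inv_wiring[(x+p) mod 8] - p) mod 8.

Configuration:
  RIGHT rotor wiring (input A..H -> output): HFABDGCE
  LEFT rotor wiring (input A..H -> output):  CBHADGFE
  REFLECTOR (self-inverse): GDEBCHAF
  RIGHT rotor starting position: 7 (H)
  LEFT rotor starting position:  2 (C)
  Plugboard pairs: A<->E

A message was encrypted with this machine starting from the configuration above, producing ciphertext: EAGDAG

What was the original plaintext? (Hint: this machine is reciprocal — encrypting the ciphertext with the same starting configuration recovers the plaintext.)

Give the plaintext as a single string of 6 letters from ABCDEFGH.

Char 1 ('E'): step: R->0, L->3 (L advanced); E->plug->A->R->H->L->E->refl->C->L'->D->R'->E->plug->A
Char 2 ('A'): step: R->1, L=3; A->plug->E->R->F->L->H->refl->F->L'->A->R'->C->plug->C
Char 3 ('G'): step: R->2, L=3; G->plug->G->R->F->L->H->refl->F->L'->A->R'->E->plug->A
Char 4 ('D'): step: R->3, L=3; D->plug->D->R->H->L->E->refl->C->L'->D->R'->C->plug->C
Char 5 ('A'): step: R->4, L=3; A->plug->E->R->D->L->C->refl->E->L'->H->R'->A->plug->E
Char 6 ('G'): step: R->5, L=3; G->plug->G->R->E->L->B->refl->D->L'->C->R'->D->plug->D

Answer: ACACED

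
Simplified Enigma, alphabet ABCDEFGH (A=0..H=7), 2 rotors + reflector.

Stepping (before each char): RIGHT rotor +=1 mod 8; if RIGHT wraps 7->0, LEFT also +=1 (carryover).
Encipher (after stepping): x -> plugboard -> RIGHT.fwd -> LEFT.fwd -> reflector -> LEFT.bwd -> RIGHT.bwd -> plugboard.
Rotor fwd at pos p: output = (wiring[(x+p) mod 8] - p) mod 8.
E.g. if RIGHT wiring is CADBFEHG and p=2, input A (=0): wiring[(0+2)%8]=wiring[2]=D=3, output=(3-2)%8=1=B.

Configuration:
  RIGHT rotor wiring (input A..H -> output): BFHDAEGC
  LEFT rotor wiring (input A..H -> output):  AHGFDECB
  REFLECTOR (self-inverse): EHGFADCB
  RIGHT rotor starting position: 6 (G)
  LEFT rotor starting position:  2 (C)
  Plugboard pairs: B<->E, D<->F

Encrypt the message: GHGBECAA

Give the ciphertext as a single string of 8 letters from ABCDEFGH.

Answer: EFEDBGCE

Derivation:
Char 1 ('G'): step: R->7, L=2; G->plug->G->R->F->L->H->refl->B->L'->C->R'->B->plug->E
Char 2 ('H'): step: R->0, L->3 (L advanced); H->plug->H->R->C->L->B->refl->H->L'->D->R'->D->plug->F
Char 3 ('G'): step: R->1, L=3; G->plug->G->R->B->L->A->refl->E->L'->G->R'->B->plug->E
Char 4 ('B'): step: R->2, L=3; B->plug->E->R->E->L->G->refl->C->L'->A->R'->F->plug->D
Char 5 ('E'): step: R->3, L=3; E->plug->B->R->F->L->F->refl->D->L'->H->R'->E->plug->B
Char 6 ('C'): step: R->4, L=3; C->plug->C->R->C->L->B->refl->H->L'->D->R'->G->plug->G
Char 7 ('A'): step: R->5, L=3; A->plug->A->R->H->L->D->refl->F->L'->F->R'->C->plug->C
Char 8 ('A'): step: R->6, L=3; A->plug->A->R->A->L->C->refl->G->L'->E->R'->B->plug->E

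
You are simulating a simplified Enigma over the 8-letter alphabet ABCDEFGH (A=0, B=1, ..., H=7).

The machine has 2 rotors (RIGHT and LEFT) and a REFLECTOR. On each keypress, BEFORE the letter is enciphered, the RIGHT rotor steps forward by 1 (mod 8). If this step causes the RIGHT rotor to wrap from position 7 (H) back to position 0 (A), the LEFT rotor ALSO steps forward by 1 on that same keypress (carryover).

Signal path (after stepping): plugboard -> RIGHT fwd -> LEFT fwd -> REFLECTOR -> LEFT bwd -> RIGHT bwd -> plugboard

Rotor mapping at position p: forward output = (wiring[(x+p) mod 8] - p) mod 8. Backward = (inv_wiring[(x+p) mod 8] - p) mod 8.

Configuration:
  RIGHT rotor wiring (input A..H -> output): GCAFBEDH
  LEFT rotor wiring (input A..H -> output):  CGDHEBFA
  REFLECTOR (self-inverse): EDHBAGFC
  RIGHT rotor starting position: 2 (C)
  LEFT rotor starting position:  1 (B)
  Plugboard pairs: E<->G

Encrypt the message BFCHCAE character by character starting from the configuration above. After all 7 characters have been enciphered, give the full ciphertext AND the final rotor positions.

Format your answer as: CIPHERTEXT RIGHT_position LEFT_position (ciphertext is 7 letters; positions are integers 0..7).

Char 1 ('B'): step: R->3, L=1; B->plug->B->R->G->L->H->refl->C->L'->B->R'->C->plug->C
Char 2 ('F'): step: R->4, L=1; F->plug->F->R->G->L->H->refl->C->L'->B->R'->H->plug->H
Char 3 ('C'): step: R->5, L=1; C->plug->C->R->C->L->G->refl->F->L'->A->R'->G->plug->E
Char 4 ('H'): step: R->6, L=1; H->plug->H->R->G->L->H->refl->C->L'->B->R'->B->plug->B
Char 5 ('C'): step: R->7, L=1; C->plug->C->R->D->L->D->refl->B->L'->H->R'->B->plug->B
Char 6 ('A'): step: R->0, L->2 (L advanced); A->plug->A->R->G->L->A->refl->E->L'->H->R'->H->plug->H
Char 7 ('E'): step: R->1, L=2; E->plug->G->R->G->L->A->refl->E->L'->H->R'->B->plug->B
Final: ciphertext=CHEBBHB, RIGHT=1, LEFT=2

Answer: CHEBBHB 1 2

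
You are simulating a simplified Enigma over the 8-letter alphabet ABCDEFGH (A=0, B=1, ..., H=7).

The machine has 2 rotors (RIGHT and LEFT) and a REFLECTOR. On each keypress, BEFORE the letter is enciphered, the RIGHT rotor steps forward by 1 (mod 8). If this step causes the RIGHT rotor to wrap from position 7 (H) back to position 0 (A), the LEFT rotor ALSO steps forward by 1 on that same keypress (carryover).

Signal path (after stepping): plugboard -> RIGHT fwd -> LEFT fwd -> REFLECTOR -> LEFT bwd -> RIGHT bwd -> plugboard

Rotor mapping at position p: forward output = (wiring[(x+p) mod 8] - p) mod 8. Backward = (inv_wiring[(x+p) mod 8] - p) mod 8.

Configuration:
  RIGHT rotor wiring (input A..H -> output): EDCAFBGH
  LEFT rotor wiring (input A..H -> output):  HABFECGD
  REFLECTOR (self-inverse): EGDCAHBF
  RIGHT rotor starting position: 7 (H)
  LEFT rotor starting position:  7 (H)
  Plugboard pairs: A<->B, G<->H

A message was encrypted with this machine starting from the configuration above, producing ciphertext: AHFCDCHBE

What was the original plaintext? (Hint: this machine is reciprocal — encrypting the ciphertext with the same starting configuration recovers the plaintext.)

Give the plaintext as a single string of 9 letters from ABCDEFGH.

Answer: DBDAEEDDD

Derivation:
Char 1 ('A'): step: R->0, L->0 (L advanced); A->plug->B->R->D->L->F->refl->H->L'->A->R'->D->plug->D
Char 2 ('H'): step: R->1, L=0; H->plug->G->R->G->L->G->refl->B->L'->C->R'->A->plug->B
Char 3 ('F'): step: R->2, L=0; F->plug->F->R->F->L->C->refl->D->L'->H->R'->D->plug->D
Char 4 ('C'): step: R->3, L=0; C->plug->C->R->G->L->G->refl->B->L'->C->R'->B->plug->A
Char 5 ('D'): step: R->4, L=0; D->plug->D->R->D->L->F->refl->H->L'->A->R'->E->plug->E
Char 6 ('C'): step: R->5, L=0; C->plug->C->R->C->L->B->refl->G->L'->G->R'->E->plug->E
Char 7 ('H'): step: R->6, L=0; H->plug->G->R->H->L->D->refl->C->L'->F->R'->D->plug->D
Char 8 ('B'): step: R->7, L=0; B->plug->A->R->A->L->H->refl->F->L'->D->R'->D->plug->D
Char 9 ('E'): step: R->0, L->1 (L advanced); E->plug->E->R->F->L->F->refl->H->L'->A->R'->D->plug->D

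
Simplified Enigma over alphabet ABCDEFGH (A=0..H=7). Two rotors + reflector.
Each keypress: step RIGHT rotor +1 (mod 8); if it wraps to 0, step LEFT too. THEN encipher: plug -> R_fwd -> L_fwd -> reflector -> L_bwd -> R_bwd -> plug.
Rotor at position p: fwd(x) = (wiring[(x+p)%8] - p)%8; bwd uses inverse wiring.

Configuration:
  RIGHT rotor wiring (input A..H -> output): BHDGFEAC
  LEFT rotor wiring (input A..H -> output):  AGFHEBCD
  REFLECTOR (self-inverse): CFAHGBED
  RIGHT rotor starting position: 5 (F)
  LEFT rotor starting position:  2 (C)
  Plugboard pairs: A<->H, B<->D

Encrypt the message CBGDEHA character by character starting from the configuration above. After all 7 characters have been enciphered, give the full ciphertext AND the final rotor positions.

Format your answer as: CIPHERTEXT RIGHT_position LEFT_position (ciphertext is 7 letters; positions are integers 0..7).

Answer: FDAACFD 4 3

Derivation:
Char 1 ('C'): step: R->6, L=2; C->plug->C->R->D->L->H->refl->D->L'->A->R'->F->plug->F
Char 2 ('B'): step: R->7, L=2; B->plug->D->R->E->L->A->refl->C->L'->C->R'->B->plug->D
Char 3 ('G'): step: R->0, L->3 (L advanced); G->plug->G->R->A->L->E->refl->G->L'->C->R'->H->plug->A
Char 4 ('D'): step: R->1, L=3; D->plug->B->R->C->L->G->refl->E->L'->A->R'->H->plug->A
Char 5 ('E'): step: R->2, L=3; E->plug->E->R->G->L->D->refl->H->L'->D->R'->C->plug->C
Char 6 ('H'): step: R->3, L=3; H->plug->A->R->D->L->H->refl->D->L'->G->R'->F->plug->F
Char 7 ('A'): step: R->4, L=3; A->plug->H->R->C->L->G->refl->E->L'->A->R'->B->plug->D
Final: ciphertext=FDAACFD, RIGHT=4, LEFT=3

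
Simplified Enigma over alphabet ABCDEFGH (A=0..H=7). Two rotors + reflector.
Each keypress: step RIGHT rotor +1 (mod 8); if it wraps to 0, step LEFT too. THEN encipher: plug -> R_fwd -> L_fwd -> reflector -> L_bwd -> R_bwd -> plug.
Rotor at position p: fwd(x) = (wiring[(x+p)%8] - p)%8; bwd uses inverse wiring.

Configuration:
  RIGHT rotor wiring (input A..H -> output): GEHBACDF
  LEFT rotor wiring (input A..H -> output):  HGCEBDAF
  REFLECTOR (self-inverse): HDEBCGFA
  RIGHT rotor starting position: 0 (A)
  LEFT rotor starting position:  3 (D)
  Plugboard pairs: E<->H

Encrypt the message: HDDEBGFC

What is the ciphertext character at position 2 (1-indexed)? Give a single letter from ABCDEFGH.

Char 1 ('H'): step: R->1, L=3; H->plug->E->R->B->L->G->refl->F->L'->D->R'->A->plug->A
Char 2 ('D'): step: R->2, L=3; D->plug->D->R->A->L->B->refl->D->L'->G->R'->C->plug->C

C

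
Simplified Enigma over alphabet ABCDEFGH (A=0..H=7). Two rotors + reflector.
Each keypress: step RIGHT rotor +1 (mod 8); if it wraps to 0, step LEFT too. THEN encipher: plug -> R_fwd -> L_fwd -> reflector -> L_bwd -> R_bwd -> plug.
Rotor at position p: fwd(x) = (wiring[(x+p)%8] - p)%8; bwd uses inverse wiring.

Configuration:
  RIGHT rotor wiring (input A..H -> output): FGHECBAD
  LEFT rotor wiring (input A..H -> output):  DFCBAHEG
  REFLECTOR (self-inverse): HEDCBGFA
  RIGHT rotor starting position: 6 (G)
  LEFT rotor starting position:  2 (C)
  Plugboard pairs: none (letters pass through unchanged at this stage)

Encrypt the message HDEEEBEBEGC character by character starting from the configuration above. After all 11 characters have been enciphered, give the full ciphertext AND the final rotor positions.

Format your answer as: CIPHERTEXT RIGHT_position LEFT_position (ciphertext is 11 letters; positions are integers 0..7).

Char 1 ('H'): step: R->7, L=2; H->plug->H->R->B->L->H->refl->A->L'->A->R'->D->plug->D
Char 2 ('D'): step: R->0, L->3 (L advanced); D->plug->D->R->E->L->D->refl->C->L'->G->R'->B->plug->B
Char 3 ('E'): step: R->1, L=3; E->plug->E->R->A->L->G->refl->F->L'->B->R'->D->plug->D
Char 4 ('E'): step: R->2, L=3; E->plug->E->R->G->L->C->refl->D->L'->E->R'->H->plug->H
Char 5 ('E'): step: R->3, L=3; E->plug->E->R->A->L->G->refl->F->L'->B->R'->A->plug->A
Char 6 ('B'): step: R->4, L=3; B->plug->B->R->F->L->A->refl->H->L'->H->R'->D->plug->D
Char 7 ('E'): step: R->5, L=3; E->plug->E->R->B->L->F->refl->G->L'->A->R'->D->plug->D
Char 8 ('B'): step: R->6, L=3; B->plug->B->R->F->L->A->refl->H->L'->H->R'->C->plug->C
Char 9 ('E'): step: R->7, L=3; E->plug->E->R->F->L->A->refl->H->L'->H->R'->C->plug->C
Char 10 ('G'): step: R->0, L->4 (L advanced); G->plug->G->R->A->L->E->refl->B->L'->F->R'->A->plug->A
Char 11 ('C'): step: R->1, L=4; C->plug->C->R->D->L->C->refl->D->L'->B->R'->D->plug->D
Final: ciphertext=DBDHADDCCAD, RIGHT=1, LEFT=4

Answer: DBDHADDCCAD 1 4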